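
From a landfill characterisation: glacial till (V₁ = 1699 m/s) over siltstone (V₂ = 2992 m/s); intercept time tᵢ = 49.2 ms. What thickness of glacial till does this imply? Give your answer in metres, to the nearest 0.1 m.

50.8 m

h = tᵢ·V₁·V₂ / (2·√(V₂²−V₁²)).
√(V₂²−V₁²) = √(2992² − 1699²) = 2462.8 m/s.
h = 0.0492 s × 1699 × 2992 / (2 × 2462.8) = 50.78 m.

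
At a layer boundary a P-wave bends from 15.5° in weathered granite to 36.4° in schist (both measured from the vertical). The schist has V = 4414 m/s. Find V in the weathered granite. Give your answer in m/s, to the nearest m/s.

Snell's law: sin 15.5°/V₁ = sin 36.4°/V₂.
V₁ = V₂·sin 15.5°/sin 36.4° = 4414 × 0.4503 = 1987.79 m/s.

1988 m/s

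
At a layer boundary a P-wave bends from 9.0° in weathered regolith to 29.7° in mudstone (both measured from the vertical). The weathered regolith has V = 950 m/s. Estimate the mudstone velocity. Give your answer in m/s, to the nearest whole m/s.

Snell's law: sin 9.0°/V₁ = sin 29.7°/V₂.
V₂ = V₁·sin 29.7°/sin 9.0° = 950 × 3.1672 = 3008.84 m/s.

3009 m/s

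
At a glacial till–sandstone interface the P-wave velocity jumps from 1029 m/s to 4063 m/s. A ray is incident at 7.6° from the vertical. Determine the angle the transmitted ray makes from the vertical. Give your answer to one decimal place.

Snell's law: sin θ₂ = (V₂/V₁)·sin θ₁ = (4063/1029)·sin 7.6° = 0.5222.
θ₂ = arcsin 0.5222 = 31.48° from the normal.

31.5°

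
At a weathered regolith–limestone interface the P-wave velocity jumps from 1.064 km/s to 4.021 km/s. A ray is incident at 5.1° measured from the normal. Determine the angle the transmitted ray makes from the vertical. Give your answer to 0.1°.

sin θ₁/V₁ = sin θ₂/V₂ ⇒ sin θ₂ = 4.021·sin 5.1°/1.064 = 4.021·0.0889/1.064 = 0.3359.
θ₂ = sin⁻¹(0.3359) = 19.63° (from vertical).

19.6°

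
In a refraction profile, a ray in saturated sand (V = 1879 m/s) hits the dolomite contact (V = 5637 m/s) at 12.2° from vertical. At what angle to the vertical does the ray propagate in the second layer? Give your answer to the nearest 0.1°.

39.3°

sin θ₁/V₁ = sin θ₂/V₂ ⇒ sin θ₂ = 5637·sin 12.2°/1879 = 5637·0.2113/1879 = 0.6340.
θ₂ = arcsin 0.6340 = 39.34° from the normal.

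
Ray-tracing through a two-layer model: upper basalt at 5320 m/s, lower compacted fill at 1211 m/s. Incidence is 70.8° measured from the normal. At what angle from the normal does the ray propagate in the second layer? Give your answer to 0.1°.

Snell's law: sin θ₂ = (V₂/V₁)·sin θ₁ = (1211/5320)·sin 70.8° = 0.2150.
θ₂ = arcsin 0.2150 = 12.41° from the normal.

12.4°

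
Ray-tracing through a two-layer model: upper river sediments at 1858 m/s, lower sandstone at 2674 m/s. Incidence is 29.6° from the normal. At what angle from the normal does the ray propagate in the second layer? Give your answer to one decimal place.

sin θ₁/V₁ = sin θ₂/V₂ ⇒ sin θ₂ = 2674·sin 29.6°/1858 = 2674·0.4939/1858 = 0.7109.
θ₂ = sin⁻¹(0.7109) = 45.31° (from vertical).

45.3°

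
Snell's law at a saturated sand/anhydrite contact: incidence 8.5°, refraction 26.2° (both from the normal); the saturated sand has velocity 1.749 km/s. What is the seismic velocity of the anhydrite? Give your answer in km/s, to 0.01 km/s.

5.22 km/s

Snell's law: sin 8.5°/V₁ = sin 26.2°/V₂.
V₂ = V₁·sin 26.2°/sin 8.5° = 1.749 × 2.9870 = 5.22 km/s.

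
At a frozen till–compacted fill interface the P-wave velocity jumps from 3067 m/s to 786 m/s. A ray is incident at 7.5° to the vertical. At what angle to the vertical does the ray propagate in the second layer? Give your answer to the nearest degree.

2°

Snell's law: sin θ₂ = (V₂/V₁)·sin θ₁ = (786/3067)·sin 7.5° = 0.0335.
θ₂ = arcsin 0.0335 = 1.92° from the normal.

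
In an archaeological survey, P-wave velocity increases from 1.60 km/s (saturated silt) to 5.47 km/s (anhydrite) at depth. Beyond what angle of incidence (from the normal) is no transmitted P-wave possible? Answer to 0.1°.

17.0°

At critical incidence the refracted ray runs along the interface (θ₂ = 90°), so sin θ_c = V₁/V₂.
θ_c = arcsin(1.60/5.47) = arcsin 0.2925 = 17.01°.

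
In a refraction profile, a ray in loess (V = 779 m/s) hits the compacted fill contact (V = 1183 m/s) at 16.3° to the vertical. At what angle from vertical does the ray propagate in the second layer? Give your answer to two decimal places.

25.23°

Snell's law: sin θ₂ = (V₂/V₁)·sin θ₁ = (1183/779)·sin 16.3° = 0.4262.
θ₂ = sin⁻¹(0.4262) = 25.23° (from vertical).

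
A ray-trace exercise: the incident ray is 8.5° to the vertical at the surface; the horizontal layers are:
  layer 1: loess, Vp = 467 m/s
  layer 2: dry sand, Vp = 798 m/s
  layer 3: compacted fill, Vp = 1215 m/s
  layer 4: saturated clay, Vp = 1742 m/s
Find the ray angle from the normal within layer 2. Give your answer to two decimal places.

14.63°

Snell's law across each interface conserves sin θ / V, so sin θ_2 = V_2·sin θ₁/V₁.
sin θ_2 = 798 × sin 8.5° / 467 = 0.2526.
θ_2 = 14.63° from the vertical.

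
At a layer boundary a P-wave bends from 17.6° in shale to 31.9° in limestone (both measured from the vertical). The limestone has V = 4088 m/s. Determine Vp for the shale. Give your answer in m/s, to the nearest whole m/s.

2339 m/s

sin 17.6° = 0.3024; sin 31.9° = 0.5284.
V₁ = V₂·(sin θ₁/sin θ₂) = 4088·(0.3024/0.5284) = 2339.13 m/s.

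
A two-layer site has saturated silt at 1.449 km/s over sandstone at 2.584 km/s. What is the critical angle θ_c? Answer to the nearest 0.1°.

Critical incidence: sin θ_c = V₁/V₂ = 1.449/2.584 = 0.5608.
θ_c = arcsin 0.5608 = 34.11°.

34.1°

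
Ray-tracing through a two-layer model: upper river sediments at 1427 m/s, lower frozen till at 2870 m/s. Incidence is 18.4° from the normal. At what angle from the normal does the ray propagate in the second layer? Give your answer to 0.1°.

sin θ₁/V₁ = sin θ₂/V₂ ⇒ sin θ₂ = 2870·sin 18.4°/1427 = 2870·0.3156/1427 = 0.6348.
θ₂ = sin⁻¹(0.6348) = 39.41° (from vertical).

39.4°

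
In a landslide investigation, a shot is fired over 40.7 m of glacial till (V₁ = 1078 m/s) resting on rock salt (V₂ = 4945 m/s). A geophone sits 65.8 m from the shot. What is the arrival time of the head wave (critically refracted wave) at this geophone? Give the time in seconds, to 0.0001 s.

0.0870 s

t = x/V₂ + 2h·√(V₂²−V₁²)/(V₁V₂).
√(V₂²−V₁²) = √(4945²−1078²) = 4826.1 m/s; delay term = 2·40.7·4826.1/(1078·4945) = 0.07369 s.
t = 65.8/4945 + 0.07369 = 0.08700 s.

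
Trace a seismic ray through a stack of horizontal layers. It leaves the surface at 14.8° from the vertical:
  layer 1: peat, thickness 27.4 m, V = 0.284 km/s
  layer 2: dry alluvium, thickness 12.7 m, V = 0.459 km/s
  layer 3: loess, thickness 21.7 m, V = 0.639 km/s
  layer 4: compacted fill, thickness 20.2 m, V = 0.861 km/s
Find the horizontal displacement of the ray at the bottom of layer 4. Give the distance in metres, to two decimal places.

Ray parameter p = sin 14.8° / 0.284 km/s = 8.9946e-01 s/km.
Layer 1: θ = 14.80°; offset = 27.4·tan 14.80° = 7.2394 m.
Layer 2: sin θ = p·0.459 = 0.4129 → θ = 24.38°; offset = 12.7·tan 24.38° = 5.7567 m.
Layer 3: sin θ = p·0.639 = 0.5748 → θ = 35.08°; offset = 21.7·tan 35.08° = 15.2410 m.
Layer 4: sin θ = p·0.861 = 0.7744 → θ = 50.75°; offset = 20.2·tan 50.75° = 24.7267 m.
Total horizontal offset = 52.9639 m.

52.96 m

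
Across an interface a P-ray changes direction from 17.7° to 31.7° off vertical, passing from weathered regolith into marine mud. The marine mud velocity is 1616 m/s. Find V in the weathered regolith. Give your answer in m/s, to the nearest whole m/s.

sin 17.7° = 0.3040; sin 31.7° = 0.5255.
V₁ = V₂·(sin θ₁/sin θ₂) = 1616·(0.3040/0.5255) = 935.00 m/s.

935 m/s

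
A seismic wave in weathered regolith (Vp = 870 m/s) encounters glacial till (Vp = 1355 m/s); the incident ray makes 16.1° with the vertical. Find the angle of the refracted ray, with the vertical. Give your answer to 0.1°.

sin θ₁/V₁ = sin θ₂/V₂ ⇒ sin θ₂ = 1355·sin 16.1°/870 = 1355·0.2773/870 = 0.4319.
θ₂ = arcsin 0.4319 = 25.59° from the normal.

25.6°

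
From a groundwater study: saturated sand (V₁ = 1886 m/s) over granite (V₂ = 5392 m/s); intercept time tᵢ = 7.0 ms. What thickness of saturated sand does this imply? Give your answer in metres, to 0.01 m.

7.05 m

θ_c = arcsin(1886/5392) = 20.47°; cos θ_c = 0.9368.
tᵢ = 2h cos θ_c/V₁ ⇒ h = tᵢ·V₁/(2 cos θ_c) = 0.007·1886/(2·0.9368) = 7.05 m.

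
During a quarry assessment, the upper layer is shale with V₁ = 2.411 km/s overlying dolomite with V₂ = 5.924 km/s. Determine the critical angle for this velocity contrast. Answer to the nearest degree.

24°

At critical incidence the refracted ray runs along the interface (θ₂ = 90°), so sin θ_c = V₁/V₂.
θ_c = arcsin(2.411/5.924) = arcsin 0.4070 = 24.02°.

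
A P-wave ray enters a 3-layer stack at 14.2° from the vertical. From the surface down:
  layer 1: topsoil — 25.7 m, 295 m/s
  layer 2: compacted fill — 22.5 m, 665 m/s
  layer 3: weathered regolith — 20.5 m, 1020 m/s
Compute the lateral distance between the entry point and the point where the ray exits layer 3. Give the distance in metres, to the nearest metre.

Ray parameter p = sin 14.2° / 295 m/s = 8.3155e-04 s/m.
Layer 1: θ = 14.20°; offset = 25.7·tan 14.20° = 6.503 m.
Layer 2: sin θ = p·665 = 0.5530 → θ = 33.57°; offset = 22.5·tan 33.57° = 14.933 m.
Layer 3: sin θ = p·1020 = 0.8482 → θ = 58.01°; offset = 20.5·tan 58.01° = 32.825 m.
Σ offsets = 54.261 m.

54 m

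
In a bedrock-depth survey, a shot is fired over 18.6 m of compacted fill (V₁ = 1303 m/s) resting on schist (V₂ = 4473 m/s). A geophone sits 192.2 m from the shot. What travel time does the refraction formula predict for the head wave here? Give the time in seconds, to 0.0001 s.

θ_c = arcsin(V₁/V₂) = arcsin(1303/4473) = 16.94°, cos θ_c = 0.9566.
Intercept time tᵢ = 2h cos θ_c / V₁ = 2·18.6·0.9566/1303 = 0.02731 s.
t = x/V₂ + tᵢ = 192.2/4473 + 0.02731 = 0.07028 s.

0.0703 s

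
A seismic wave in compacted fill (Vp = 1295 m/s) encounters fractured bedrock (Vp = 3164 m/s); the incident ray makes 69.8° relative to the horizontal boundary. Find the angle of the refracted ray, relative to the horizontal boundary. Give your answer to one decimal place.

32.5°

Convert to the normal: θ₁ = 90° − 69.8° = 20.2°.
Snell's law: sin θ₂ = (V₂/V₁)·sin θ₁ = (3164/1295)·sin 20.2° = 0.8436.
θ₂ = arcsin 0.8436 = 57.53° from the normal.
From the interface: 90° − 57.53° = 32.47°.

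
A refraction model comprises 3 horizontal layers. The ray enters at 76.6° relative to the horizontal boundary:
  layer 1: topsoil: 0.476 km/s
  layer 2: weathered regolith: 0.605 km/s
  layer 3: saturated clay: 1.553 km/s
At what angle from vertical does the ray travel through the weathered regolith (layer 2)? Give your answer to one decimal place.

From the normal: θ₁ = 90° − 76.6° = 13.4°.
Snell's law across each interface conserves sin θ / V, so sin θ_2 = V_2·sin θ₁/V₁.
sin θ_2 = 0.605 × sin 13.4° / 0.476 = 0.2946.
θ_2 = 17.13° from the vertical.

17.1°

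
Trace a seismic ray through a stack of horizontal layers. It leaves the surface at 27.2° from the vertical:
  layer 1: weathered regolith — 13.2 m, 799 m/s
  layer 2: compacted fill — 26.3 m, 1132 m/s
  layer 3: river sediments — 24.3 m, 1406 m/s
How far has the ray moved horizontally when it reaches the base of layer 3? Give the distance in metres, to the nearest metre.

62 m

Apply Snell's law at each interface; in layer i the horizontal offset is hᵢ·tan θᵢ.
Layer 1: θ = 27.20°; offset = 13.2·tan 27.20° = 6.784 m.
Layer 2: sin θ = 1132·sin 27.2°/799 = 0.6476, θ = 40.36°; offset = 26.3·tan 40.36° = 22.352 m.
Layer 3: sin θ = 1406·sin 27.2°/799 = 0.8044, θ = 53.55°; offset = 24.3·tan 53.55° = 32.897 m.
Summing the layer offsets gives 62.033 m.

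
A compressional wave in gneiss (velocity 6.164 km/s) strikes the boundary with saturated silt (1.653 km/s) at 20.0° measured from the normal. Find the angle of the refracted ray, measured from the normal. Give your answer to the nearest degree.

Snell's law: sin θ₂ = (V₂/V₁)·sin θ₁ = (1.653/6.164)·sin 20.0° = 0.0917.
θ₂ = sin⁻¹(0.0917) = 5.26° (from vertical).

5°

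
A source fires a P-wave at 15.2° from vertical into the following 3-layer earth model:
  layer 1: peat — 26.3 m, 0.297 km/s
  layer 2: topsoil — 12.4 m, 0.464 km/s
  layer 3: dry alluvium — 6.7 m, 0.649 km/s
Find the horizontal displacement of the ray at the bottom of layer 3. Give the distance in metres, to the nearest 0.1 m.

Apply Snell's law at each interface; in layer i the horizontal offset is hᵢ·tan θᵢ.
Layer 1: θ = 15.20°; offset = 26.3·tan 15.20° = 7.146 m.
Layer 2: sin θ = 0.464·sin 15.2°/0.297 = 0.4096, θ = 24.18°; offset = 12.4·tan 24.18° = 5.568 m.
Layer 3: sin θ = 0.649·sin 15.2°/0.297 = 0.5729, θ = 34.95°; offset = 6.7·tan 34.95° = 4.684 m.
Total horizontal offset = 17.397 m.

17.4 m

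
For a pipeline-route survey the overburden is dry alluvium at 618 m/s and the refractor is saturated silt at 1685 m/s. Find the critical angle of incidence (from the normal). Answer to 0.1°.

Critical incidence: sin θ_c = V₁/V₂ = 618/1685 = 0.3668.
θ_c = arcsin 0.3668 = 21.52°.

21.5°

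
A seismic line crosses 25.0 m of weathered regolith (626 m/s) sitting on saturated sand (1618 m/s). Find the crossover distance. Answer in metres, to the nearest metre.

θ_c = arcsin(626/1618) = 22.76°, so cos θ_c = 0.9221 and tᵢ = 2h cos θ_c/V₁ = 0.0737 s.
At crossover x/V₁ = x/V₂ + tᵢ ⇒ x = tᵢ/(1/V₁ − 1/V₂) = 0.07365/(1.5974e-03 − 6.1805e-04) = 75.20 m.

75 m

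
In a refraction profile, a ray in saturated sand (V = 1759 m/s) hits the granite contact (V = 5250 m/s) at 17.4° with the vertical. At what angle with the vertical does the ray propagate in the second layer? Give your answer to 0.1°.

63.2°

sin θ₁/V₁ = sin θ₂/V₂ ⇒ sin θ₂ = 5250·sin 17.4°/1759 = 5250·0.2990/1759 = 0.8925.
θ₂ = arcsin 0.8925 = 63.19° from the normal.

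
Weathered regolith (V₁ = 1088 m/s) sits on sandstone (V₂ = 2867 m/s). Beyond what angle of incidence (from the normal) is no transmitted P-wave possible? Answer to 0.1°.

Critical incidence: sin θ_c = V₁/V₂ = 1088/2867 = 0.3795.
θ_c = arcsin 0.3795 = 22.30°.

22.3°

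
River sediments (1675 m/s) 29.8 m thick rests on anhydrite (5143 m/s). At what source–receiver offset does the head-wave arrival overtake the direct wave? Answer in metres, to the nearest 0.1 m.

83.6 m

θ_c = arcsin(1675/5143) = 19.01°, so cos θ_c = 0.9455 and tᵢ = 2h cos θ_c/V₁ = 0.0336 s.
At crossover x/V₁ = x/V₂ + tᵢ ⇒ x = tᵢ/(1/V₁ − 1/V₂) = 0.03364/(5.9701e-04 − 1.9444e-04) = 83.57 m.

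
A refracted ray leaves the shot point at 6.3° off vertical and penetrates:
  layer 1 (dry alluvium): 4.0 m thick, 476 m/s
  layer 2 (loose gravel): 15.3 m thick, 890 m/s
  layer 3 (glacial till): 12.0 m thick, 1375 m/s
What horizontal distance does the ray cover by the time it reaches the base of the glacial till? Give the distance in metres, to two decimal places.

Ray parameter p = sin 6.3° / 476 m/s = 2.3053e-04 s/m.
Layer 1: θ = 6.30°; offset = 4.0·tan 6.30° = 0.4416 m.
Layer 2: sin θ = p·890 = 0.2052 → θ = 11.84°; offset = 15.3·tan 11.84° = 3.2074 m.
Layer 3: sin θ = p·1375 = 0.3170 → θ = 18.48°; offset = 12.0·tan 18.48° = 4.0106 m.
Σ offsets = 7.6597 m.

7.66 m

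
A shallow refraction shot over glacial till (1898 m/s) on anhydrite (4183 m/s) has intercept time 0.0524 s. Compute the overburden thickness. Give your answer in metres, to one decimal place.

55.8 m

θ_c = arcsin(1898/4183) = 26.98°; cos θ_c = 0.8911.
tᵢ = 2h cos θ_c/V₁ ⇒ h = tᵢ·V₁/(2 cos θ_c) = 0.0524·1898/(2·0.8911) = 55.80 m.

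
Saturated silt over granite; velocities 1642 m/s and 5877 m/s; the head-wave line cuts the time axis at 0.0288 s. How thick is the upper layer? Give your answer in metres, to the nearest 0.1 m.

θ_c = arcsin(1642/5877) = 16.22°; cos θ_c = 0.9602.
tᵢ = 2h cos θ_c/V₁ ⇒ h = tᵢ·V₁/(2 cos θ_c) = 0.0288·1642/(2·0.9602) = 24.63 m.

24.6 m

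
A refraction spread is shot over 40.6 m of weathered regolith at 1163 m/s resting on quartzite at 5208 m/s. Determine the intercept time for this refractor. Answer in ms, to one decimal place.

68.1 ms

θ_c = arcsin(V₁/V₂) = arcsin(1163/5208) = 12.90°; cos θ_c = 0.9747.
tᵢ = 2h·cos θ_c / V₁ = 2·40.6·0.9747 / 1163 = 0.06806 s.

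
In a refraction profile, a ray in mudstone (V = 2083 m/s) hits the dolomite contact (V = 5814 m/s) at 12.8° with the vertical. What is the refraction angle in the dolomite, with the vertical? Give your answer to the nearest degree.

38°

sin θ₁/V₁ = sin θ₂/V₂ ⇒ sin θ₂ = 5814·sin 12.8°/2083 = 5814·0.2215/2083 = 0.6184.
θ₂ = sin⁻¹(0.6184) = 38.20° (from vertical).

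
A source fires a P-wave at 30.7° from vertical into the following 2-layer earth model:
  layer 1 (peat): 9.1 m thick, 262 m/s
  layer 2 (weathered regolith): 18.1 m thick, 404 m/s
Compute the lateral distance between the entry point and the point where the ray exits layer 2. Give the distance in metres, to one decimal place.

28.5 m

Apply Snell's law at each interface; in layer i the horizontal offset is hᵢ·tan θᵢ.
Layer 1: θ = 30.70°; offset = 9.1·tan 30.70° = 5.403 m.
Layer 2: sin θ = 404·sin 30.7°/262 = 0.7872, θ = 51.93°; offset = 18.1·tan 51.93° = 23.108 m.
Total horizontal offset = 28.511 m.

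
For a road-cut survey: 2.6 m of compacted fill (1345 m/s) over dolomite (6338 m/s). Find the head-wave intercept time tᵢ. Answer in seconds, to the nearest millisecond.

0.004 s

tᵢ = 2h·√(V₂²−V₁²)/(V₁V₂).
√(V₂²−V₁²) = √(6338²−1345²) = 6193.6 m/s.
tᵢ = 2·2.6·6193.6/(1345·6338) = 0.00378 s.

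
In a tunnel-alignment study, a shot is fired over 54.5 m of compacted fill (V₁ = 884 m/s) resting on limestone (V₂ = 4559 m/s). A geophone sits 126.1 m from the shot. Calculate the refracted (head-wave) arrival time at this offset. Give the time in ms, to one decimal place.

148.6 ms

θ_c = arcsin(V₁/V₂) = arcsin(884/4559) = 11.18°, cos θ_c = 0.9810.
Intercept time tᵢ = 2h cos θ_c / V₁ = 2·54.5·0.9810/884 = 0.12096 s.
t = x/V₂ + tᵢ = 126.1/4559 + 0.12096 = 0.14862 s.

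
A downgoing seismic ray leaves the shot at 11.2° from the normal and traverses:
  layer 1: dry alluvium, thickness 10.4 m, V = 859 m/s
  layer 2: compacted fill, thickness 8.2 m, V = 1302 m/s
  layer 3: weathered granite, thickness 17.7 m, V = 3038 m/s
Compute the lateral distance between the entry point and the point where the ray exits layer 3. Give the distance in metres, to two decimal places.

p = sin θ₁/V₁ = sin 11.2°/859 = 2.2612e-04 s/m is conserved through the stack.
Layer 1: θ = 11.20°; offset = 10.4·tan 11.20° = 2.0593 m.
Layer 2: sin θ = p·1302 = 0.2944 → θ = 17.12°; offset = 8.2·tan 17.12° = 2.5261 m.
Layer 3: sin θ = p·3038 = 0.6869 → θ = 43.39°; offset = 17.7·tan 43.39° = 16.7314 m.
Summing the layer offsets gives 21.3167 m.

21.32 m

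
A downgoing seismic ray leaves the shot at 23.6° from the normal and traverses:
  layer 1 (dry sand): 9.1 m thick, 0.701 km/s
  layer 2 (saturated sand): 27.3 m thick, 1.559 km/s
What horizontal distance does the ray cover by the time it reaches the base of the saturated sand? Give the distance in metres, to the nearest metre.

57 m

p = sin θ₁/V₁ = sin 23.6°/0.701 = 5.7111e-01 s/km is conserved through the stack.
Layer 1: θ = 23.60°; offset = 9.1·tan 23.60° = 3.976 m.
Layer 2: sin θ = p·1.559 = 0.8904 → θ = 62.92°; offset = 27.3·tan 62.92° = 53.392 m.
Total horizontal offset = 57.368 m.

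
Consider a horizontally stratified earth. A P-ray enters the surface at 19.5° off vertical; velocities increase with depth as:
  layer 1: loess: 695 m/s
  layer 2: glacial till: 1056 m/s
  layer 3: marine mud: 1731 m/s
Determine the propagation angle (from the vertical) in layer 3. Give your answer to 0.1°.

Snell's law across each interface conserves sin θ / V, so sin θ_3 = V_3·sin θ₁/V₁.
sin θ_3 = 1731 × sin 19.5° / 695 = 0.8314.
θ_3 = arcsin 0.8314 = 56.24°.

56.2°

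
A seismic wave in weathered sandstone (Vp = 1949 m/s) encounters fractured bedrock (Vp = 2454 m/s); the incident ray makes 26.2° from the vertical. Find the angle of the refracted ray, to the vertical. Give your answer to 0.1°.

33.8°

Snell's law: sin θ₂ = (V₂/V₁)·sin θ₁ = (2454/1949)·sin 26.2° = 0.5559.
θ₂ = sin⁻¹(0.5559) = 33.77° (from vertical).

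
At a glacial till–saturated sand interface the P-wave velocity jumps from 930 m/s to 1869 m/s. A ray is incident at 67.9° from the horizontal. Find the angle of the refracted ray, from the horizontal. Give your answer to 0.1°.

40.9°

Angle from the normal: 90° − 67.9° = 22.1°.
sin θ₁/V₁ = sin θ₂/V₂ ⇒ sin θ₂ = 1869·sin 22.1°/930 = 1869·0.3762/930 = 0.7561.
θ₂ = arcsin 0.7561 = 49.12° from the normal.
From the interface: 90° − 49.12° = 40.88°.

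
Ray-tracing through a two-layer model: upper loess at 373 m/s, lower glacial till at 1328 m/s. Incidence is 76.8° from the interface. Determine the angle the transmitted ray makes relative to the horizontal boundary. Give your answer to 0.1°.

Convert to the normal: θ₁ = 90° − 76.8° = 13.2°.
sin θ₁/V₁ = sin θ₂/V₂ ⇒ sin θ₂ = 1328·sin 13.2°/373 = 1328·0.2284/373 = 0.8130.
θ₂ = arcsin 0.8130 = 54.39° from the normal.
From the interface: 90° − 54.39° = 35.61°.

35.6°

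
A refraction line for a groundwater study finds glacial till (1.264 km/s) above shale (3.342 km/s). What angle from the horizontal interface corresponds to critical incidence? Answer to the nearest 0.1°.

67.8°

At critical incidence the refracted ray runs along the interface (θ₂ = 90°), so sin θ_c = V₁/V₂.
θ_c = arcsin(1.264/3.342) = arcsin 0.3782 = 22.22°.
Measured from the interface: 90° − 22.22° = 67.78°.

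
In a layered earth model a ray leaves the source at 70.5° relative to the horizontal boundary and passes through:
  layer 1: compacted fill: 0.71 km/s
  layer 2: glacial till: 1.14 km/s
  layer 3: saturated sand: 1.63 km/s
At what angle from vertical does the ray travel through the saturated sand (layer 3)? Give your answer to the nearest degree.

50°

From the normal: θ₁ = 90° − 70.5° = 19.5°.
Ray parameter p = sin 19.5° / 0.71 = 4.7015e-01 s/km.
sin θ_3 = p·V_3 = 4.7015e-01 × 1.63 = 0.7663.
θ_3 = 50.03° from the vertical.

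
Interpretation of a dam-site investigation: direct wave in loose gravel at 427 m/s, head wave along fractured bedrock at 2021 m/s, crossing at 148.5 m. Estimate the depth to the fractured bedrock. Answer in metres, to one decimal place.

59.9 m

x_cross = 2h·√((V₂+V₁)/(V₂−V₁)) → h = x_cross / (2·√((V₂+V₁)/(V₂−V₁))).
√((V₂+V₁)/(V₂−V₁)) = √((2021+427)/(2021−427)) = 1.2393.
h = 148.5 / (2·1.2393) = 59.91 m.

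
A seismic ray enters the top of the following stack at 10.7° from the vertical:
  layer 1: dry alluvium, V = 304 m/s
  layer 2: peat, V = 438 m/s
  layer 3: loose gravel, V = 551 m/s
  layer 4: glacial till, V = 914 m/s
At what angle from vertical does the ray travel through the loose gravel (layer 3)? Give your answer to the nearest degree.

20°

Ray parameter p = sin 10.7° / 304 = 6.1075e-04 s/m.
sin θ_3 = p·V_3 = 6.1075e-04 × 551 = 0.3365.
θ_3 = arcsin 0.3365 = 19.67°.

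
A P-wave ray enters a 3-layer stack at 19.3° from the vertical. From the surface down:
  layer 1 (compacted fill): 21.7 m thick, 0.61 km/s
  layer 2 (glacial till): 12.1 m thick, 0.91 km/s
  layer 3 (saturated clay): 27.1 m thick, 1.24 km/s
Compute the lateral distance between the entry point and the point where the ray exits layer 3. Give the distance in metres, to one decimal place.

Apply Snell's law at each interface; in layer i the horizontal offset is hᵢ·tan θᵢ.
Layer 1: θ = 19.30°; offset = 21.7·tan 19.30° = 7.599 m.
Layer 2: sin θ = 0.91·sin 19.3°/0.61 = 0.4931, θ = 29.54°; offset = 12.1·tan 29.54° = 6.858 m.
Layer 3: sin θ = 1.24·sin 19.3°/0.61 = 0.6719, θ = 42.21°; offset = 27.1·tan 42.21° = 24.582 m.
Total horizontal offset = 39.039 m.

39.0 m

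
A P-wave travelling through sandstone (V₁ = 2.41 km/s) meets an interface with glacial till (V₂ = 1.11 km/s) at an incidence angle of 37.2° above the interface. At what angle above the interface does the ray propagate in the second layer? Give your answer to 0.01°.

Angle from the normal: 90° − 37.2° = 52.8°.
Snell's law: sin θ₂ = (V₂/V₁)·sin θ₁ = (1.11/2.41)·sin 52.8° = 0.3669.
θ₂ = sin⁻¹(0.3669) = 21.52° (from vertical).
From the interface: 90° − 21.52° = 68.48°.

68.48°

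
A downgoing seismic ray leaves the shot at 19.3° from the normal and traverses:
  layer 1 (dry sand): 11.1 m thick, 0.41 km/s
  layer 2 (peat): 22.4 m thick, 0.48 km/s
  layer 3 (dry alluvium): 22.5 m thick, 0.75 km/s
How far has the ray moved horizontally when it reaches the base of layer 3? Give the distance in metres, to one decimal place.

30.4 m

p = sin θ₁/V₁ = sin 19.3°/0.41 = 8.0613e-01 s/km is conserved through the stack.
Layer 1: θ = 19.30°; offset = 11.1·tan 19.30° = 3.887 m.
Layer 2: sin θ = p·0.48 = 0.3869 → θ = 22.76°; offset = 22.4·tan 22.76° = 9.400 m.
Layer 3: sin θ = p·0.75 = 0.6046 → θ = 37.20°; offset = 22.5·tan 37.20° = 17.078 m.
Σ offsets = 30.365 m.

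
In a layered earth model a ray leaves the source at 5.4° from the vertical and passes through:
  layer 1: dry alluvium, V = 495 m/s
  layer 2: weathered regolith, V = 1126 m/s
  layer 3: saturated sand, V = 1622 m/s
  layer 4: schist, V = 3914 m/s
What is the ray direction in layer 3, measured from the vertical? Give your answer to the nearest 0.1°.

18.0°

Snell's law across each interface conserves sin θ / V, so sin θ_3 = V_3·sin θ₁/V₁.
sin θ_3 = 1622 × sin 5.4° / 495 = 0.3084.
θ_3 = 17.96° from the vertical.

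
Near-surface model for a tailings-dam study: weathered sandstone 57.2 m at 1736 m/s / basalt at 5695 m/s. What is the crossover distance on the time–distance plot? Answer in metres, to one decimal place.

156.7 m

x_cross = 2h·√((V₂+V₁)/(V₂−V₁)).
(V₂+V₁)/(V₂−V₁) = (5695+1736)/(5695−1736) = 1.8770; √ = 1.3700.
x_cross = 2·57.2·1.3700 = 156.73 m.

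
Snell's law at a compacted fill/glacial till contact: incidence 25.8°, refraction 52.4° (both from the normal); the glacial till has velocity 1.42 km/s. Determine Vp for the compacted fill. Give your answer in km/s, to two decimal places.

sin 25.8° = 0.4352; sin 52.4° = 0.7923.
V₁ = V₂·(sin θ₁/sin θ₂) = 1.42·(0.4352/0.7923) = 0.78 km/s.

0.78 km/s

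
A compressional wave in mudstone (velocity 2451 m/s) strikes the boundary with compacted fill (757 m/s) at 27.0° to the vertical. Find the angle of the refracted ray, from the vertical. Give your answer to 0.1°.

8.1°

sin θ₁/V₁ = sin θ₂/V₂ ⇒ sin θ₂ = 757·sin 27.0°/2451 = 757·0.4540/2451 = 0.1402.
θ₂ = sin⁻¹(0.1402) = 8.06° (from vertical).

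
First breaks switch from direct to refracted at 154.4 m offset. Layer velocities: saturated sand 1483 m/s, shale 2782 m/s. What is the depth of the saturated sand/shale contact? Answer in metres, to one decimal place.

x_cross = 2h·√((V₂+V₁)/(V₂−V₁)) → h = x_cross / (2·√((V₂+V₁)/(V₂−V₁))).
√((V₂+V₁)/(V₂−V₁)) = √((2782+1483)/(2782−1483)) = 1.8120.
h = 154.4 / (2·1.8120) = 42.61 m.

42.6 m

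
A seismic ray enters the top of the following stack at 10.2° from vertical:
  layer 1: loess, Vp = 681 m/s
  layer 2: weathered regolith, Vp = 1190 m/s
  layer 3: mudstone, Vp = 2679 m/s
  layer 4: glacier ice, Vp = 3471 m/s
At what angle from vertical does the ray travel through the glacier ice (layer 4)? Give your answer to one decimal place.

64.5°

Snell's law across each interface conserves sin θ / V, so sin θ_4 = V_4·sin θ₁/V₁.
sin θ_4 = 3471 × sin 10.2° / 681 = 0.9026.
θ_4 = 64.50° from the vertical.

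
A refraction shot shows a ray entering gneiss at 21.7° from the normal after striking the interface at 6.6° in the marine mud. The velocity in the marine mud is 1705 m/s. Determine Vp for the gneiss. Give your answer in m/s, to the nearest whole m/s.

5485 m/s

sin 6.6° = 0.1149; sin 21.7° = 0.3697.
V₂ = V₁·(sin θ₂/sin θ₁) = 1705·(0.3697/0.1149) = 5484.90 m/s.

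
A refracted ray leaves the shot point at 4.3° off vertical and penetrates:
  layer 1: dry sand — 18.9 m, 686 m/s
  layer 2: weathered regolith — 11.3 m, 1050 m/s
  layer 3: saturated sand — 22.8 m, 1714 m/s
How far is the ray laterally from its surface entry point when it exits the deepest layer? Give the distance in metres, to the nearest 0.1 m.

Ray parameter p = sin 4.3° / 686 m/s = 1.0930e-04 s/m.
Layer 1: θ = 4.30°; offset = 18.9·tan 4.30° = 1.421 m.
Layer 2: sin θ = p·1050 = 0.1148 → θ = 6.59°; offset = 11.3·tan 6.59° = 1.305 m.
Layer 3: sin θ = p·1714 = 0.1873 → θ = 10.80°; offset = 22.8·tan 10.80° = 4.348 m.
Σ offsets = 7.075 m.

7.1 m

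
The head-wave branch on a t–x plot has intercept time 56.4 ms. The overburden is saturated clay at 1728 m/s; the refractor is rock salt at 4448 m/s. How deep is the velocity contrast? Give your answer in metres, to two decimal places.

52.88 m

θ_c = arcsin(1728/4448) = 22.86°; cos θ_c = 0.9215.
tᵢ = 2h cos θ_c/V₁ ⇒ h = tᵢ·V₁/(2 cos θ_c) = 0.0564·1728/(2·0.9215) = 52.88 m.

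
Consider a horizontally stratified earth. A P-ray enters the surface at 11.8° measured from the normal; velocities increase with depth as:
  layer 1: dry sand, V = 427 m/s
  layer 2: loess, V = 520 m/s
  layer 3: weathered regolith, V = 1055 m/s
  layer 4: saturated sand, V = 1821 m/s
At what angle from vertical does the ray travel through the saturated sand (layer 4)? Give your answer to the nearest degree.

Ray parameter p = sin 11.8° / 427 = 4.7891e-04 s/m.
sin θ_4 = p·V_4 = 4.7891e-04 × 1821 = 0.8721.
θ_4 = 60.70° from the vertical.

61°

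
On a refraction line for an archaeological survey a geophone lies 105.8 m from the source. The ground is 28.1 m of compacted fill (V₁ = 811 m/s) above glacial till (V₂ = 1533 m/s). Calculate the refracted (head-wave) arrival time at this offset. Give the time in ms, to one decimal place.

θ_c = arcsin(V₁/V₂) = arcsin(811/1533) = 31.94°, cos θ_c = 0.8486.
Intercept time tᵢ = 2h cos θ_c / V₁ = 2·28.1·0.8486/811 = 0.05881 s.
t = x/V₂ + tᵢ = 105.8/1533 + 0.05881 = 0.12782 s.

127.8 ms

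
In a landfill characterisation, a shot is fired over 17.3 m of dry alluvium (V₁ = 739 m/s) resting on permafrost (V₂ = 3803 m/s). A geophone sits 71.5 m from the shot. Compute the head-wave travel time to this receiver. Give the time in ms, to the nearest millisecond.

t = x/V₂ + 2h·√(V₂²−V₁²)/(V₁V₂).
√(V₂²−V₁²) = √(3803²−739²) = 3730.5 m/s; delay term = 2·17.3·3730.5/(739·3803) = 0.04593 s.
t = 71.5/3803 + 0.04593 = 0.06473 s.

65 ms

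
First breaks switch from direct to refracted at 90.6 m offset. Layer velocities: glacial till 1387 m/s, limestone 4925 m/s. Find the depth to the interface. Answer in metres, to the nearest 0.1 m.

h = (x_cross/2)·√((V₂−V₁)/(V₂+V₁)).
(V₂−V₁)/(V₂+V₁) = (4925−1387)/(4925+1387) = 0.5605; √ = 0.7487.
h = (90.6/2)·0.7487 = 33.92 m.

33.9 m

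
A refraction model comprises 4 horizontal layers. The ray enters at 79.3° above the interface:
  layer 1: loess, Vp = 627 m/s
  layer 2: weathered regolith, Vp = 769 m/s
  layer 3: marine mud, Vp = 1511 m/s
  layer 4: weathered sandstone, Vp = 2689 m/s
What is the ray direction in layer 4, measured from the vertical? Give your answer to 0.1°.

52.8°

From the normal: θ₁ = 90° − 79.3° = 10.7°.
Ray parameter p = sin 10.7° / 627 = 2.9612e-04 s/m.
sin θ_4 = p·V_4 = 2.9612e-04 × 2689 = 0.7963.
θ_4 = arcsin 0.7963 = 52.77°.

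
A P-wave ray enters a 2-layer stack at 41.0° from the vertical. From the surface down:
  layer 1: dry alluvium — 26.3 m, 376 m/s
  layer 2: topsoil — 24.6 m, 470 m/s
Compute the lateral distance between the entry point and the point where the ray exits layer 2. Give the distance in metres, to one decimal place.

Apply Snell's law at each interface; in layer i the horizontal offset is hᵢ·tan θᵢ.
Layer 1: θ = 41.00°; offset = 26.3·tan 41.00° = 22.862 m.
Layer 2: sin θ = 470·sin 41.0°/376 = 0.8201, θ = 55.09°; offset = 24.6·tan 55.09° = 35.253 m.
Σ offsets = 58.115 m.

58.1 m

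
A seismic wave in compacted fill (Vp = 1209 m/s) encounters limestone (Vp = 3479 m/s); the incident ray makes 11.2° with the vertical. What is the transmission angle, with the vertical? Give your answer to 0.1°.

sin θ₁/V₁ = sin θ₂/V₂ ⇒ sin θ₂ = 3479·sin 11.2°/1209 = 3479·0.1942/1209 = 0.5589.
θ₂ = arcsin 0.5589 = 33.98° from the normal.

34.0°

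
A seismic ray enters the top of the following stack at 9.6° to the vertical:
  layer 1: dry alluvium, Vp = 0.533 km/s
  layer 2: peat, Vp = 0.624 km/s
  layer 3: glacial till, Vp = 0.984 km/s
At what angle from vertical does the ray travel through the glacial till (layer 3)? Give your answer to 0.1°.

17.9°

Ray parameter p = sin 9.6° / 0.533 = 3.1289e-01 s/km.
sin θ_3 = p·V_3 = 3.1289e-01 × 0.984 = 0.3079.
θ_3 = 17.93° from the vertical.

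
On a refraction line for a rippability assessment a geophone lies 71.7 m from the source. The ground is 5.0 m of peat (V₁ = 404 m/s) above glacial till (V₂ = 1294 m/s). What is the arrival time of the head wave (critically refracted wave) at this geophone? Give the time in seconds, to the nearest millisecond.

t = x/V₂ + 2h·√(V₂²−V₁²)/(V₁V₂).
√(V₂²−V₁²) = √(1294²−404²) = 1229.3 m/s; delay term = 2·5.0·1229.3/(404·1294) = 0.02352 s.
t = 71.7/1294 + 0.02352 = 0.07892 s.

0.079 s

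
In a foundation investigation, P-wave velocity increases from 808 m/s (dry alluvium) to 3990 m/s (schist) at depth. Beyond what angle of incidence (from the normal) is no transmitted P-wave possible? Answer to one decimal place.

11.7°

Critical incidence: sin θ_c = V₁/V₂ = 808/3990 = 0.2025.
θ_c = arcsin 0.2025 = 11.68°.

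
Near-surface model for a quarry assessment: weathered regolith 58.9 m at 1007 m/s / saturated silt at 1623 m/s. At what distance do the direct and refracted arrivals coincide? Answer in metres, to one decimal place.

243.4 m

θ_c = arcsin(1007/1623) = 38.35°, so cos θ_c = 0.7842 and tᵢ = 2h cos θ_c/V₁ = 0.0917 s.
At crossover x/V₁ = x/V₂ + tᵢ ⇒ x = tᵢ/(1/V₁ − 1/V₂) = 0.09174/(9.9305e-04 − 6.1614e-04) = 243.41 m.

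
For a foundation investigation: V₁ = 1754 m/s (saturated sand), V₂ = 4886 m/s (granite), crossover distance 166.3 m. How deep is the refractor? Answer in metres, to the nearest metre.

h = (x_cross/2)·√((V₂−V₁)/(V₂+V₁)).
(V₂−V₁)/(V₂+V₁) = (4886−1754)/(4886+1754) = 0.4717; √ = 0.6868.
h = (166.3/2)·0.6868 = 57.11 m.

57 m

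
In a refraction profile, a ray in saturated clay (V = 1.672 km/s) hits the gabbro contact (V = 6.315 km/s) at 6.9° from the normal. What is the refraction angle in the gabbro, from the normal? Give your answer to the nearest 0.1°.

sin θ₁/V₁ = sin θ₂/V₂ ⇒ sin θ₂ = 6.315·sin 6.9°/1.672 = 6.315·0.1201/1.672 = 0.4537.
θ₂ = arcsin 0.4537 = 26.98° from the normal.

27.0°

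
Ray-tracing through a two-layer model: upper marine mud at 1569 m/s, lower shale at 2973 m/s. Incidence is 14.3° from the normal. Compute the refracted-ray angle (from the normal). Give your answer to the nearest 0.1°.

sin θ₁/V₁ = sin θ₂/V₂ ⇒ sin θ₂ = 2973·sin 14.3°/1569 = 2973·0.2470/1569 = 0.4680.
θ₂ = sin⁻¹(0.4680) = 27.91° (from vertical).

27.9°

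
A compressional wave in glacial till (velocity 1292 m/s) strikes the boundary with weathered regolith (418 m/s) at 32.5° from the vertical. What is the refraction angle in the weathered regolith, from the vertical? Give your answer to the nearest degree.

10°

sin θ₁/V₁ = sin θ₂/V₂ ⇒ sin θ₂ = 418·sin 32.5°/1292 = 418·0.5373/1292 = 0.1738.
θ₂ = arcsin 0.1738 = 10.01° from the normal.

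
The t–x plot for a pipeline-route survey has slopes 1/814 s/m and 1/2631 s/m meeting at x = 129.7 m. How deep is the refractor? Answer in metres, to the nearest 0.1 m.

h = (x_cross/2)·√((V₂−V₁)/(V₂+V₁)).
(V₂−V₁)/(V₂+V₁) = (2631−814)/(2631+814) = 0.5274; √ = 0.7262.
h = (129.7/2)·0.7262 = 47.10 m.

47.1 m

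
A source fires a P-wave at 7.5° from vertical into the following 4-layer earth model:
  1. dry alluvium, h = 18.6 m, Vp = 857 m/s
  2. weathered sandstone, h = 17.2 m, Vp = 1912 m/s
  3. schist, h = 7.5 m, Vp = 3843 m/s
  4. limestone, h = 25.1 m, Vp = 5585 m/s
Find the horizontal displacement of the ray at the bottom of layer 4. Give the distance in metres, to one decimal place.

Apply Snell's law at each interface; in layer i the horizontal offset is hᵢ·tan θᵢ.
Layer 1: θ = 7.50°; offset = 18.6·tan 7.50° = 2.449 m.
Layer 2: sin θ = 1912·sin 7.5°/857 = 0.2912, θ = 16.93°; offset = 17.2·tan 16.93° = 5.236 m.
Layer 3: sin θ = 3843·sin 7.5°/857 = 0.5853, θ = 35.83°; offset = 7.5·tan 35.83° = 5.414 m.
Layer 4: sin θ = 5585·sin 7.5°/857 = 0.8506, θ = 58.28°; offset = 25.1·tan 58.28° = 40.609 m.
Total horizontal offset = 53.707 m.

53.7 m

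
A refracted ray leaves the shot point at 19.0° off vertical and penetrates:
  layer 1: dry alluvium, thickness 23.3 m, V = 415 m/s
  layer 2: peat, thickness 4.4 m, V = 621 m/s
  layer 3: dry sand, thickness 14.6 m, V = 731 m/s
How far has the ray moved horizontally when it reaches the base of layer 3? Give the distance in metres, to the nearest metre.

Apply Snell's law at each interface; in layer i the horizontal offset is hᵢ·tan θᵢ.
Layer 1: θ = 19.00°; offset = 23.3·tan 19.00° = 8.023 m.
Layer 2: sin θ = 621·sin 19.0°/415 = 0.4872, θ = 29.16°; offset = 4.4·tan 29.16° = 2.455 m.
Layer 3: sin θ = 731·sin 19.0°/415 = 0.5735, θ = 34.99°; offset = 14.6·tan 34.99° = 10.220 m.
Summing the layer offsets gives 20.698 m.

21 m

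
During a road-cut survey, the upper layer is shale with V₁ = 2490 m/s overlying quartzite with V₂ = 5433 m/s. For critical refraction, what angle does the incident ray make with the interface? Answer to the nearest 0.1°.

Critical incidence: sin θ_c = V₁/V₂ = 2490/5433 = 0.4583.
θ_c = arcsin 0.4583 = 27.28°.
Measured from the interface: 90° − 27.28° = 62.72°.

62.7°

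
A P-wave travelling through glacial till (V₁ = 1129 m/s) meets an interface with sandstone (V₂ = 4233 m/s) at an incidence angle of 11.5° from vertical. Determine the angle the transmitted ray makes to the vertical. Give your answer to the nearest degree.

48°

Snell's law: sin θ₂ = (V₂/V₁)·sin θ₁ = (4233/1129)·sin 11.5° = 0.7475.
θ₂ = sin⁻¹(0.7475) = 48.37° (from vertical).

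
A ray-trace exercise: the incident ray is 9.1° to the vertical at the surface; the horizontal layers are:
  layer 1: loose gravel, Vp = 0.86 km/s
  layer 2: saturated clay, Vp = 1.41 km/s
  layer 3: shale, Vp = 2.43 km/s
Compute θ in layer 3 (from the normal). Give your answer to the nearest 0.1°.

26.5°

Snell's law across each interface conserves sin θ / V, so sin θ_3 = V_3·sin θ₁/V₁.
sin θ_3 = 2.43 × sin 9.1° / 0.86 = 0.4469.
θ_3 = 26.54° from the vertical.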